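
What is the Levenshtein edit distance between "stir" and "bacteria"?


Word 1: "stir" (length 4)
Word 2: "bacteria" (length 8)
One optimal edit sequence (insert/delete/substitute each cost 1):
  1. insert 'b'  (+1)
  2. insert 'a'  (+1)
  3. substitute 's' -> 'c'  (+1)
  4. keep 't'
  5. insert 'e'  (+1)
  6. insert 'r'  (+1)
  7. keep 'i'
  8. substitute 'r' -> 'a'  (+1)
Total edit operations: 6
Edit distance = 6


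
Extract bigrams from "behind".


Word: "behind" (length 6)
Number of bigrams = 6 - 2 + 1 = 5
  Position 0: "be"
  Position 1: "eh"
  Position 2: "hi"
  Position 3: "in"
  Position 4: "nd"
Bigrams = "be", "eh", "hi", "in", "nd"


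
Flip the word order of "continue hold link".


Original: "continue hold link"
Words (1..n): continue | hold | link
Reversed (n..1): link | hold | continue
Result = "link hold continue"


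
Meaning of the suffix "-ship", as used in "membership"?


Suffix: -ship
Example: membership = member + -ship
Meaning = state / position


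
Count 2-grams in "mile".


Word: "mile" (length 4)
Number of 2-grams = length - 2 + 1 = 4 - 2 + 1
= 3


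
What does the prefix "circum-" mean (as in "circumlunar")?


Prefix: circum-
Example: circumlunar (circum- + lunar)
Meaning = around


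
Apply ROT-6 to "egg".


Word: "egg"
Shift: 6
Each letter → (letter + shift) mod 26:
  'e' (4) + 6 = 10 → 'k'
  'g' (6) + 6 = 12 → 'm'
  'g' (6) + 6 = 12 → 'm'
Result = "kmm"


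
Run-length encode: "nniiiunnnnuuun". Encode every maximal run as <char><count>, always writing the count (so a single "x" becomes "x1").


String: "nniiiunnnnuuun"
Scanning for consecutive runs:
  'n' x 2
  'i' x 3
  'u' x 1
  'n' x 4
  'u' x 3
  'n' x 1
RLE = "n2i3u1n4u3n1"


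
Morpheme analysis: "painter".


Word: "painter"
Morphemes: paint / -er
Each morpheme carries meaning
= 2 morphemes


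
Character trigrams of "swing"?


Word: "swing" (length 5)
Number of trigrams = 5 - 3 + 1 = 3
  Position 0: "swi"
  Position 1: "win"
  Position 2: "ing"
Trigrams = "swi", "win", "ing"


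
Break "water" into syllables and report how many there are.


Word: "water"
Syllable breakdown: wa-ter
Counting: 2 parts
= 2 syllables


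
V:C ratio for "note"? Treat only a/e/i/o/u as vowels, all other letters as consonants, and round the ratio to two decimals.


Word: "note"
Vowels (a,e,i,o,u): 2
Consonants: 2
Ratio = 2/2
= 1.00


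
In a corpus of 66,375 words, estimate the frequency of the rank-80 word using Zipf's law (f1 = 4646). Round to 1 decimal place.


Zipf's law: f(r) = f(1) / r
f(1) = 4646
f(80) = 4646 / 80
= 58.1 occurrences


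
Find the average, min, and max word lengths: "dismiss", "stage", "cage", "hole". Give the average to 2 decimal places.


Lengths: "dismiss"=7, "stage"=5, "cage"=4, "hole"=4
Sum = 20, Count = 4
Average = 20/4 = 5.00
= avg=5.00, min=4, max=7


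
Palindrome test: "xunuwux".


Word: "xunuwux"
Reversed: "xuwunux"
Forward == Backward? xunuwux != xuwunux
Palindrome = No


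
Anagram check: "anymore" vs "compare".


Word 1: "anymore" → sorted: aemnory
Word 2: "compare" → sorted: acemopr
Same letters? aemnory != acemopr
Anagram = No


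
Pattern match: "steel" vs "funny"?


Pattern of "steel": [0, 1, 2, 2, 3]
Pattern of "funny": [0, 1, 2, 2, 3]
Patterns match
Same pattern = Yes


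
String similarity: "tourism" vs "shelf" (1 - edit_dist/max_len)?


Word 1: "tourism" (length 7)
Word 2: "shelf" (length 5)
One optimal edit sequence:
  1. delete 't'  (+1)
  2. delete 'o'  (+1)
  3. substitute 'u' -> 's'  (+1)
  4. substitute 'r' -> 'h'  (+1)
  5. substitute 'i' -> 'e'  (+1)
  6. substitute 's' -> 'l'  (+1)
  7. substitute 'm' -> 'f'  (+1)
Edit distance = 7
Max length = max(7, 5) = 7
Similarity = 1 - 7/7
= 0.0000


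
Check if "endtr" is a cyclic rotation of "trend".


Word: "trend", Candidate: "endtr"
Method: check if candidate is substring of word+word
"trendtrend" contains "endtr"? Yes
Is rotation = Yes


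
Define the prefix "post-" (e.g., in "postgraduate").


Prefix: post-
Example: postgraduate (post- + graduate)
Meaning = after


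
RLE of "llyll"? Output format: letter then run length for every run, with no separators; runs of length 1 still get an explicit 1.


String: "llyll"
Scanning for consecutive runs:
  'l' x 2
  'y' x 1
  'l' x 2
RLE = "l2y1l2"


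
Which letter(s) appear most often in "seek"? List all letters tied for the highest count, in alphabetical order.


Word: "seek"
Letter counts:
  'e': 2
  'k': 1
  's': 1
Maximum count = 2
Most frequent = 'e' (2 times each)


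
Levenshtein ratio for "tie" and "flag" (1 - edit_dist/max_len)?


Word 1: "tie" (length 3)
Word 2: "flag" (length 4)
One optimal edit sequence:
  1. insert 'f'  (+1)
  2. substitute 't' -> 'l'  (+1)
  3. substitute 'i' -> 'a'  (+1)
  4. substitute 'e' -> 'g'  (+1)
Edit distance = 4
Max length = max(3, 4) = 4
Similarity = 1 - 4/4
= 0.0000


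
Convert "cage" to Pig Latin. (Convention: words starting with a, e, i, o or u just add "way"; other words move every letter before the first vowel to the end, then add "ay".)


Word: "cage"
Starts with consonant(s) → move to end, add 'ay'
Consonant cluster: "c"
Pig Latin = "agecay"


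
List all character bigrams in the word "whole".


Word: "whole" (length 5)
Number of bigrams = 5 - 2 + 1 = 4
  Position 0: "wh"
  Position 1: "ho"
  Position 2: "ol"
  Position 3: "le"
Bigrams = "wh", "ho", "ol", "le"


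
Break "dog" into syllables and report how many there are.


Word: "dog"
Syllable breakdown: dog
Counting: 1 part
= 1 syllable


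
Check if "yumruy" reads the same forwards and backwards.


Word: "yumruy"
Reversed: "yurmuy"
Forward == Backward? yumruy != yurmuy
Palindrome = No


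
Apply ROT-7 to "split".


Word: "split"
Shift: 7
Each letter → (letter + shift) mod 26:
  's' (18) + 7 = 25 → 'z'
  'p' (15) + 7 = 22 → 'w'
  'l' (11) + 7 = 18 → 's'
  'i' (8) + 7 = 15 → 'p'
  't' (19) + 7 = 0 → 'a'
Result = "zwspa"


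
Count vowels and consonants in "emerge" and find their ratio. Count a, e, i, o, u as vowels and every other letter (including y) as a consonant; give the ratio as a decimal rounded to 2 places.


Word: "emerge"
Vowels (a,e,i,o,u): 3
Consonants: 3
Ratio = 3/3
= 1.00


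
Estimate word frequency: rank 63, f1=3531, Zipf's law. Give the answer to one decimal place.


Zipf's law: f(r) = f(1) / r
f(1) = 3531
f(63) = 3531 / 63
= 56.0 occurrences


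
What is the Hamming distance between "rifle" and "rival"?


Comparing character by character (same length = 5):
  Pos 0: 'r' vs 'r' =
  Pos 1: 'i' vs 'i' =
  Pos 2: 'f' vs 'v' !=
  Pos 3: 'l' vs 'a' !=
  Pos 4: 'e' vs 'l' !=
Hamming distance = 3


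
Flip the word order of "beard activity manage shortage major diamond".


Original: "beard activity manage shortage major diamond"
Words (1..n): beard | activity | manage | shortage | major | diamond
Reversed (n..1): diamond | major | shortage | manage | activity | beard
Result = "diamond major shortage manage activity beard"


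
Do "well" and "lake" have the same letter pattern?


Pattern of "well": [0, 1, 2, 2]
Pattern of "lake": [0, 1, 2, 3]
Patterns do not match
Same pattern = No


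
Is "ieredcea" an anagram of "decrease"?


Word 1: "decrease" → sorted: acdeeers
Word 2: "ieredcea" → sorted: acdeeeir
Same letters? acdeeers != acdeeeir
Anagram = No


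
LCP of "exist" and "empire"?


Word 1: "exist"
Word 2: "empire"
Comparing from start:
  Pos 0: 'e' == 'e'
  Pos 1: 'x' != 'm' (stop)
LCP = "e" (length 1)


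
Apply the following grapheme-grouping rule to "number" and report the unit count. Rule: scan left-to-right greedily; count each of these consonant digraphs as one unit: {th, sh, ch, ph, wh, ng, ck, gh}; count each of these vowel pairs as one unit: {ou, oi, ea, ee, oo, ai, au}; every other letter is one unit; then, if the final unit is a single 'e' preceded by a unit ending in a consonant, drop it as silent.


Word: "number" (6 letters)
Left-to-right scan:
  1. 'n' (letter)
  2. 'u' (letter)
  3. 'm' (letter)
  4. 'b' (letter)
  5. 'e' (letter)
  6. 'r' (letter)
Units from scan: 6
Sound units = 6 units


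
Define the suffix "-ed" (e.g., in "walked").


Suffix: -ed
Example: walked = walk + -ed
Meaning = past tense


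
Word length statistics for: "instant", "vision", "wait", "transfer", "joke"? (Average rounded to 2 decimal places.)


Lengths: "instant"=7, "vision"=6, "wait"=4, "transfer"=8, "joke"=4
Sum = 29, Count = 5
Average = 29/5 = 5.80
= avg=5.80, min=4, max=8


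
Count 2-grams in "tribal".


Word: "tribal" (length 6)
Number of 2-grams = length - 2 + 1 = 6 - 2 + 1
= 5


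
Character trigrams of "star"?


Word: "star" (length 4)
Number of trigrams = 4 - 3 + 1 = 2
  Position 0: "sta"
  Position 1: "tar"
Trigrams = "sta", "tar"


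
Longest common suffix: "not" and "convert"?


Word 1: "not"
Word 2: "convert"
Comparing from end:
  Pos -1: 't' == 't'
  Pos -2: 'o' != 'r' (stop)
LCS = "t" (length 1)


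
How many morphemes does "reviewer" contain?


Word: "reviewer"
Morphemes: re- / view / -er
Each morpheme carries meaning
= 3 morphemes


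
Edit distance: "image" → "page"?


Word 1: "image" (length 5)
Word 2: "page" (length 4)
One optimal edit sequence (insert/delete/substitute each cost 1):
  1. delete 'i'  (+1)
  2. substitute 'm' -> 'p'  (+1)
  3. keep 'a'
  4. keep 'g'
  5. keep 'e'
Total edit operations: 2
Edit distance = 2


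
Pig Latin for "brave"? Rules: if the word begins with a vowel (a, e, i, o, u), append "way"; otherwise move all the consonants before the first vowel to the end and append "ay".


Word: "brave"
Starts with consonant(s) → move to end, add 'ay'
Consonant cluster: "br"
Pig Latin = "avebray"


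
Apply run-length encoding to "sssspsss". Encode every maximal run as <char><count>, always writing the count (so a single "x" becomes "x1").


String: "sssspsss"
Scanning for consecutive runs:
  's' x 4
  'p' x 1
  's' x 3
RLE = "s4p1s3"


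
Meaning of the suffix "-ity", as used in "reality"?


Suffix: -ity
As in: reality -> real + -ity
Meaning = quality of


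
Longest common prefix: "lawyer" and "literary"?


Word 1: "lawyer"
Word 2: "literary"
Comparing from start:
  Pos 0: 'l' == 'l'
  Pos 1: 'a' != 'i' (stop)
LCP = "l" (length 1)


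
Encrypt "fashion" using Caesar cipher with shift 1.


Word: "fashion"
Shift: 1
Each letter → (letter + shift) mod 26:
  'f' (5) + 1 = 6 → 'g'
  'a' (0) + 1 = 1 → 'b'
  's' (18) + 1 = 19 → 't'
  'h' (7) + 1 = 8 → 'i'
  'i' (8) + 1 = 9 → 'j'
  'o' (14) + 1 = 15 → 'p'
  'n' (13) + 1 = 14 → 'o'
Result = "gbtijpo"


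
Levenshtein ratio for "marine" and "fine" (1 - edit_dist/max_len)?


Word 1: "marine" (length 6)
Word 2: "fine" (length 4)
One optimal edit sequence:
  1. delete 'm'  (+1)
  2. delete 'a'  (+1)
  3. substitute 'r' -> 'f'  (+1)
  4. keep 'i'
  5. keep 'n'
  6. keep 'e'
Edit distance = 3
Max length = max(6, 4) = 6
Similarity = 1 - 3/6
= 0.5000


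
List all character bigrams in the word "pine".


Word: "pine" (length 4)
Number of bigrams = 4 - 2 + 1 = 3
  Position 0: "pi"
  Position 1: "in"
  Position 2: "ne"
Bigrams = "pi", "in", "ne"


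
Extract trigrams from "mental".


Word: "mental" (length 6)
Number of trigrams = 6 - 3 + 1 = 4
  Position 0: "men"
  Position 1: "ent"
  Position 2: "nta"
  Position 3: "tal"
Trigrams = "men", "ent", "nta", "tal"


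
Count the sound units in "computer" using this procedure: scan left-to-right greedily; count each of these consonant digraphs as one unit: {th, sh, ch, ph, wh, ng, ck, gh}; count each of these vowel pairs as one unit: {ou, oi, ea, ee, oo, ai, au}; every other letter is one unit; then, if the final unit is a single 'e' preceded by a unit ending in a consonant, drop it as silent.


Word: "computer" (8 letters)
Left-to-right scan:
  [1] 'c' (letter)
  [2] 'o' (letter)
  [3] 'm' (letter)
  [4] 'p' (letter)
  [5] 'u' (letter)
  [6] 't' (letter)
  [7] 'e' (letter)
  [8] 'r' (letter)
Units from scan: 8
Sound units = 8 units


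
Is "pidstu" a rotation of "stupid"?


Word: "stupid", Candidate: "pidstu"
Method: check if candidate is substring of word+word
"stupidstupid" contains "pidstu"? Yes
Is rotation = Yes


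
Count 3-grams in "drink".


Word: "drink" (length 5)
Number of 3-grams = length - 3 + 1 = 5 - 3 + 1
= 3


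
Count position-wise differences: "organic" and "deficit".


Comparing character by character (same length = 7):
  Pos 0: 'o' vs 'd' !=
  Pos 1: 'r' vs 'e' !=
  Pos 2: 'g' vs 'f' !=
  Pos 3: 'a' vs 'i' !=
  Pos 4: 'n' vs 'c' !=
  Pos 5: 'i' vs 'i' =
  Pos 6: 'c' vs 't' !=
Hamming distance = 6


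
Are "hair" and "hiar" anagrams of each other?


Word 1: "hair" → sorted: ahir
Word 2: "hiar" → sorted: ahir
Same letters? ahir == ahir
Anagram = Yes


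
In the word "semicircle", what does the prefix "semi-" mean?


Prefix: semi-
Example: semicircle (semi- + circle)
Meaning = half


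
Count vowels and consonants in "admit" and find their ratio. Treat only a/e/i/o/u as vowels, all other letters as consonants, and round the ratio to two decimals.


Word: "admit"
Vowels (a,e,i,o,u): 2
Consonants: 3
Ratio = 2/3
= 0.67


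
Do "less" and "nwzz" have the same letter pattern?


Pattern of "less": [0, 1, 2, 2]
Pattern of "nwzz": [0, 1, 2, 2]
Patterns match
Same pattern = Yes


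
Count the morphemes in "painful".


Word: "painful"
Morphemes: pain + -ful
Each morpheme carries meaning
= 2 morphemes


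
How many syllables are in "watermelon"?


Word: "watermelon"
Syllable breakdown: wa-ter-mel-on
Counting: 4 parts
= 4 syllables


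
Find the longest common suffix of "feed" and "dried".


Word 1: "feed"
Word 2: "dried"
Comparing from end:
  Pos -1: 'd' == 'd'
  Pos -2: 'e' == 'e'
  Pos -3: 'e' != 'i' (stop)
LCS = "ed" (length 2)


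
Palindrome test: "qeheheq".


Word: "qeheheq"
Reversed: "qeheheq"
Forward == Backward? qeheheq == qeheheq
Palindrome = Yes


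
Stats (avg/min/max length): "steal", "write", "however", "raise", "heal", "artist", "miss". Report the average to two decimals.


Lengths: "steal"=5, "write"=5, "however"=7, "raise"=5, "heal"=4, "artist"=6, "miss"=4
Sum = 36, Count = 7
Average = 36/7 = 5.14
= avg=5.14, min=4, max=7


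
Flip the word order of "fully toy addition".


Original: "fully toy addition"
Words (1..n): fully | toy | addition
Reversed (n..1): addition | toy | fully
Result = "addition toy fully"


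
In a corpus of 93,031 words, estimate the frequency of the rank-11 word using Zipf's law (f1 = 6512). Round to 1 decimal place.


Zipf's law: f(r) = f(1) / r
f(1) = 6512
f(11) = 6512 / 11
= 592.0 occurrences


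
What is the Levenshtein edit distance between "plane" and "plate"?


Word 1: "plane" (length 5)
Word 2: "plate" (length 5)
One optimal edit sequence (insert/delete/substitute each cost 1):
  1. keep 'p'
  2. keep 'l'
  3. keep 'a'
  4. substitute 'n' -> 't'  (+1)
  5. keep 'e'
Total edit operations: 1
Edit distance = 1


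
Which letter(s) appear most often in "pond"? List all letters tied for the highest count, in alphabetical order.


Word: "pond"
Letter counts:
  'd': 1
  'n': 1
  'o': 1
  'p': 1
Maximum count = 1
Most frequent = 'd', 'n', 'o', 'p' (1 time each)


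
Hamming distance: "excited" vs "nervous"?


Comparing character by character (same length = 7):
  Pos 0: 'e' vs 'n' !=
  Pos 1: 'x' vs 'e' !=
  Pos 2: 'c' vs 'r' !=
  Pos 3: 'i' vs 'v' !=
  Pos 4: 't' vs 'o' !=
  Pos 5: 'e' vs 'u' !=
  Pos 6: 'd' vs 's' !=
Hamming distance = 7


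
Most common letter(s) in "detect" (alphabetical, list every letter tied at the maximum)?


Word: "detect"
Letter counts:
  'c': 1
  'd': 1
  'e': 2
  't': 2
Maximum count = 2
Most frequent = 'e', 't' (2 times each)


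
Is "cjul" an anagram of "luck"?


Word 1: "luck" → sorted: cklu
Word 2: "cjul" → sorted: cjlu
Same letters? cklu != cjlu
Anagram = No


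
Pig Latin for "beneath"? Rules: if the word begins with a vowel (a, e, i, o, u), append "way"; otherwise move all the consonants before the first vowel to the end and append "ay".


Word: "beneath"
Starts with consonant(s) → move to end, add 'ay'
Consonant cluster: "b"
Pig Latin = "eneathbay"


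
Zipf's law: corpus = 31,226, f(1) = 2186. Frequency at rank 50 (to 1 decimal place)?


Zipf's law: f(r) = f(1) / r
f(1) = 2186
f(50) = 2186 / 50
= 43.7 occurrences


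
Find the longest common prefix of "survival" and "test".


Word 1: "survival"
Word 2: "test"
Comparing from start:
  Pos 0: 's' != 't' (stop)
LCP = "" (length 0)


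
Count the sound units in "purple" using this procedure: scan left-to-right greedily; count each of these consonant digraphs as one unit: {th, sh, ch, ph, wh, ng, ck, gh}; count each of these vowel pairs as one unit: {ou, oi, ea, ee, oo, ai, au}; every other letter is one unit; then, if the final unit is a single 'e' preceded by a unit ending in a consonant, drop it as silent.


Word: "purple" (6 letters)
Left-to-right scan:
  1. 'p' (letter)
  2. 'u' (letter)
  3. 'r' (letter)
  4. 'p' (letter)
  5. 'l' (letter)
  6. 'e' (letter)
Units from scan: 6
Final unit is 'e' after a consonant -> drop as silent (-1)
Sound units = 5 units


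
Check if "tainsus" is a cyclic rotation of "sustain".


Word: "sustain", Candidate: "tainsus"
Method: check if candidate is substring of word+word
"sustainsustain" contains "tainsus"? Yes
Is rotation = Yes


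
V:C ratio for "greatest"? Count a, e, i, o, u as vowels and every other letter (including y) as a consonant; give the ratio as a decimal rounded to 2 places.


Word: "greatest"
Vowels (a,e,i,o,u): 3
Consonants: 5
Ratio = 3/5
= 0.60


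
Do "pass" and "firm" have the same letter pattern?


Pattern of "pass": [0, 1, 2, 2]
Pattern of "firm": [0, 1, 2, 3]
Patterns do not match
Same pattern = No


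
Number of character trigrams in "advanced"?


Word: "advanced" (length 8)
Number of 3-grams = length - 3 + 1 = 8 - 3 + 1
= 6


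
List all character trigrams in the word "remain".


Word: "remain" (length 6)
Number of trigrams = 6 - 3 + 1 = 4
  Position 0: "rem"
  Position 1: "ema"
  Position 2: "mai"
  Position 3: "ain"
Trigrams = "rem", "ema", "mai", "ain"


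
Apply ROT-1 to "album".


Word: "album"
Shift: 1
Each letter → (letter + shift) mod 26:
  'a' (0) + 1 = 1 → 'b'
  'l' (11) + 1 = 12 → 'm'
  'b' (1) + 1 = 2 → 'c'
  'u' (20) + 1 = 21 → 'v'
  'm' (12) + 1 = 13 → 'n'
Result = "bmcvn"


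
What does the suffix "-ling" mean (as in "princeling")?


Suffix: -ling
Example: princeling = prince + -ling
Meaning = small / young


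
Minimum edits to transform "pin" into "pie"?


Word 1: "pin" (length 3)
Word 2: "pie" (length 3)
One optimal edit sequence (insert/delete/substitute each cost 1):
  1. keep 'p'
  2. keep 'i'
  3. substitute 'n' -> 'e'  (+1)
Total edit operations: 1
Edit distance = 1


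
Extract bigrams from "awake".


Word: "awake" (length 5)
Number of bigrams = 5 - 2 + 1 = 4
  Position 0: "aw"
  Position 1: "wa"
  Position 2: "ak"
  Position 3: "ke"
Bigrams = "aw", "wa", "ak", "ke"


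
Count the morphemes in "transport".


Word: "transport"
Morphemes: trans- / port
Each morpheme carries meaning
= 2 morphemes


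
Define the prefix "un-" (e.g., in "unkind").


Prefix: un-
Example: unkind (un- + kind)
Meaning = not / reverse


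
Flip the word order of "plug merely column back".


Original: "plug merely column back"
Words (1..n): plug | merely | column | back
Reversed (n..1): back | column | merely | plug
Result = "back column merely plug"


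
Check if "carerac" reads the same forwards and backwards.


Word: "carerac"
Reversed: "carerac"
Forward == Backward? carerac == carerac
Palindrome = Yes


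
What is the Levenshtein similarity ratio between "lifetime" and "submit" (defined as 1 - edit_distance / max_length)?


Word 1: "lifetime" (length 8)
Word 2: "submit" (length 6)
One optimal edit sequence:
  1. delete 'l'  (+1)
  2. substitute 'i' -> 's'  (+1)
  3. substitute 'f' -> 'u'  (+1)
  4. substitute 'e' -> 'b'  (+1)
  5. substitute 't' -> 'm'  (+1)
  6. keep 'i'
  7. delete 'm'  (+1)
  8. substitute 'e' -> 't'  (+1)
Edit distance = 7
Max length = max(8, 6) = 8
Similarity = 1 - 7/8
= 0.1250


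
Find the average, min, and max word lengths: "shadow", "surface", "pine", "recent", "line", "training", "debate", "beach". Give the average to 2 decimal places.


Lengths: "shadow"=6, "surface"=7, "pine"=4, "recent"=6, "line"=4, "training"=8, "debate"=6, "beach"=5
Sum = 46, Count = 8
Average = 46/8 = 5.75
= avg=5.75, min=4, max=8


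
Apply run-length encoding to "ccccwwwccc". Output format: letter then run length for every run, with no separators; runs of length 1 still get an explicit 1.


String: "ccccwwwccc"
Scanning for consecutive runs:
  'c' x 4
  'w' x 3
  'c' x 3
RLE = "c4w3c3"


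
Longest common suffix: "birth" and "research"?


Word 1: "birth"
Word 2: "research"
Comparing from end:
  Pos -1: 'h' == 'h'
  Pos -2: 't' != 'c' (stop)
LCS = "h" (length 1)


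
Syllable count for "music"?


Word: "music"
Syllable breakdown: mu | sic
Counting: 2 parts
= 2 syllables


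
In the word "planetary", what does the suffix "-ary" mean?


Suffix: -ary
As in: planetary -> planet + -ary
Meaning = relating to


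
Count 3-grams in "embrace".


Word: "embrace" (length 7)
Number of 3-grams = length - 3 + 1 = 7 - 3 + 1
= 5


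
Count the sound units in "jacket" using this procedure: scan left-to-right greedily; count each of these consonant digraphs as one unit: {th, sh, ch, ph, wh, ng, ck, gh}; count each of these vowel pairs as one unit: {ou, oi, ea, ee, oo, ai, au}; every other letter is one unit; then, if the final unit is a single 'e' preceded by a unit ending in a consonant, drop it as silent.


Word: "jacket" (6 letters)
Left-to-right scan:
  (1) 'j' (letter)
  (2) 'a' (letter)
  (3) 'ck' (digraph)
  (4) 'e' (letter)
  (5) 't' (letter)
Units from scan: 5
Sound units = 5 units


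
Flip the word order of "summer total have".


Original: "summer total have"
Words (1..n): summer | total | have
Reversed (n..1): have | total | summer
Result = "have total summer"


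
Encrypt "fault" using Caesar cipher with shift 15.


Word: "fault"
Shift: 15
Each letter → (letter + shift) mod 26:
  'f' (5) + 15 = 20 → 'u'
  'a' (0) + 15 = 15 → 'p'
  'u' (20) + 15 = 9 → 'j'
  'l' (11) + 15 = 0 → 'a'
  't' (19) + 15 = 8 → 'i'
Result = "upjai"


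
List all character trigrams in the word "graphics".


Word: "graphics" (length 8)
Number of trigrams = 8 - 3 + 1 = 6
  Position 0: "gra"
  Position 1: "rap"
  Position 2: "aph"
  Position 3: "phi"
  Position 4: "hic"
  Position 5: "ics"
Trigrams = "gra", "rap", "aph", "phi", "hic", "ics"


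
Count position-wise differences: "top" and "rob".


Comparing character by character (same length = 3):
  Pos 0: 't' vs 'r' !=
  Pos 1: 'o' vs 'o' =
  Pos 2: 'p' vs 'b' !=
Hamming distance = 2


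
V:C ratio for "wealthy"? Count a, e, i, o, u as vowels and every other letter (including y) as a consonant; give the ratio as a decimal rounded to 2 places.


Word: "wealthy"
Vowels (a,e,i,o,u): 2
Consonants: 5
Ratio = 2/5
= 0.40


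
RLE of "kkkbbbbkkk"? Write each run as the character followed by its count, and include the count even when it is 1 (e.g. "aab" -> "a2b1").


String: "kkkbbbbkkk"
Scanning for consecutive runs:
  'k' x 3
  'b' x 4
  'k' x 3
RLE = "k3b4k3"


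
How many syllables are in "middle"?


Word: "middle"
Syllable breakdown: mid / dle
Counting: 2 parts
= 2 syllables


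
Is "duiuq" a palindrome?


Word: "duiuq"
Reversed: "quiud"
Forward == Backward? duiuq != quiud
Palindrome = No


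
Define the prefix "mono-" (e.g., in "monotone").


Prefix: mono-
Example: monotone = mono- + tone
Meaning = one


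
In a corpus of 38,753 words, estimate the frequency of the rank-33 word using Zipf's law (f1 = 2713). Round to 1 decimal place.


Zipf's law: f(r) = f(1) / r
f(1) = 2713
f(33) = 2713 / 33
= 82.2 occurrences


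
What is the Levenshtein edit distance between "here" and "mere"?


Word 1: "here" (length 4)
Word 2: "mere" (length 4)
One optimal edit sequence (insert/delete/substitute each cost 1):
  1. substitute 'h' -> 'm'  (+1)
  2. keep 'e'
  3. keep 'r'
  4. keep 'e'
Total edit operations: 1
Edit distance = 1


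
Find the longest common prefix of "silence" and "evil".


Word 1: "silence"
Word 2: "evil"
Comparing from start:
  Pos 0: 's' != 'e' (stop)
LCP = "" (length 0)


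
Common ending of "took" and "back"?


Word 1: "took"
Word 2: "back"
Comparing from end:
  Pos -1: 'k' == 'k'
  Pos -2: 'o' != 'c' (stop)
LCS = "k" (length 1)


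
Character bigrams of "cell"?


Word: "cell" (length 4)
Number of bigrams = 4 - 2 + 1 = 3
  Position 0: "ce"
  Position 1: "el"
  Position 2: "ll"
Bigrams = "ce", "el", "ll"


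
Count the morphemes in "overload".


Word: "overload"
Morphemes: over- / load
Each morpheme carries meaning
= 2 morphemes


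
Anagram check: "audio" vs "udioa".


Word 1: "audio" → sorted: adiou
Word 2: "udioa" → sorted: adiou
Same letters? adiou == adiou
Anagram = Yes


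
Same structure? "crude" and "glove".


Pattern of "crude": [0, 1, 2, 3, 4]
Pattern of "glove": [0, 1, 2, 3, 4]
Patterns match
Same pattern = Yes


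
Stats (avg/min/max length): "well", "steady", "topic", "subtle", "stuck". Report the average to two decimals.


Lengths: "well"=4, "steady"=6, "topic"=5, "subtle"=6, "stuck"=5
Sum = 26, Count = 5
Average = 26/5 = 5.20
= avg=5.20, min=4, max=6


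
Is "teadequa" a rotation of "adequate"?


Word: "adequate", Candidate: "teadequa"
Method: check if candidate is substring of word+word
"adequateadequate" contains "teadequa"? Yes
Is rotation = Yes


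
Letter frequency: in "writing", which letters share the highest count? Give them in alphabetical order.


Word: "writing"
Letter counts:
  'g': 1
  'i': 2
  'n': 1
  'r': 1
  't': 1
  'w': 1
Maximum count = 2
Most frequent = 'i' (2 times each)


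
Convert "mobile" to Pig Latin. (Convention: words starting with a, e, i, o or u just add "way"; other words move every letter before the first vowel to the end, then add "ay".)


Word: "mobile"
Starts with consonant(s) → move to end, add 'ay'
Consonant cluster: "m"
Pig Latin = "obilemay"


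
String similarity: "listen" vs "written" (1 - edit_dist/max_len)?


Word 1: "listen" (length 6)
Word 2: "written" (length 7)
One optimal edit sequence:
  1. insert 'w'  (+1)
  2. substitute 'l' -> 'r'  (+1)
  3. keep 'i'
  4. substitute 's' -> 't'  (+1)
  5. keep 't'
  6. keep 'e'
  7. keep 'n'
Edit distance = 3
Max length = max(6, 7) = 7
Similarity = 1 - 3/7
= 0.5714


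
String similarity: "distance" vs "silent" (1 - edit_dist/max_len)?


Word 1: "distance" (length 8)
Word 2: "silent" (length 6)
One optimal edit sequence:
  1. substitute 'd' -> 's'  (+1)
  2. keep 'i'
  3. delete 's'  (+1)
  4. substitute 't' -> 'l'  (+1)
  5. substitute 'a' -> 'e'  (+1)
  6. keep 'n'
  7. delete 'c'  (+1)
  8. substitute 'e' -> 't'  (+1)
Edit distance = 6
Max length = max(8, 6) = 8
Similarity = 1 - 6/8
= 0.2500


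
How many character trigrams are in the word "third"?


Word: "third" (length 5)
Number of 3-grams = length - 3 + 1 = 5 - 3 + 1
= 3


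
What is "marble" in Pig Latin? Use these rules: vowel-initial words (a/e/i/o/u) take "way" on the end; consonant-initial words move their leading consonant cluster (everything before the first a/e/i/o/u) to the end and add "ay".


Word: "marble"
Starts with consonant(s) → move to end, add 'ay'
Consonant cluster: "m"
Pig Latin = "arblemay"


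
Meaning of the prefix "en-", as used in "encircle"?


Prefix: en-
As in: encircle -> en- + circle
Meaning = cause to / put into


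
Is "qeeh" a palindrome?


Word: "qeeh"
Reversed: "heeq"
Forward == Backward? qeeh != heeq
Palindrome = No


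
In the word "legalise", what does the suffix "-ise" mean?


Suffix: -ise
Example: legalise (legal + -ise)
Meaning = to make


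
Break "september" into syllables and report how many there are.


Word: "september"
Syllable breakdown: sep | tem | ber
Counting: 3 parts
= 3 syllables


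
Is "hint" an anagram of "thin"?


Word 1: "thin" → sorted: hint
Word 2: "hint" → sorted: hint
Same letters? hint == hint
Anagram = Yes


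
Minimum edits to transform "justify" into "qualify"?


Word 1: "justify" (length 7)
Word 2: "qualify" (length 7)
One optimal edit sequence (insert/delete/substitute each cost 1):
  1. substitute 'j' -> 'q'  (+1)
  2. keep 'u'
  3. substitute 's' -> 'a'  (+1)
  4. substitute 't' -> 'l'  (+1)
  5. keep 'i'
  6. keep 'f'
  7. keep 'y'
Total edit operations: 3
Edit distance = 3


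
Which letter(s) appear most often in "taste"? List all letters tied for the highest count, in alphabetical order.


Word: "taste"
Letter counts:
  'a': 1
  'e': 1
  's': 1
  't': 2
Maximum count = 2
Most frequent = 't' (2 times each)


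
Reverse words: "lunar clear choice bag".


Original: "lunar clear choice bag"
Words (1..n): lunar | clear | choice | bag
Reversed (n..1): bag | choice | clear | lunar
Result = "bag choice clear lunar"


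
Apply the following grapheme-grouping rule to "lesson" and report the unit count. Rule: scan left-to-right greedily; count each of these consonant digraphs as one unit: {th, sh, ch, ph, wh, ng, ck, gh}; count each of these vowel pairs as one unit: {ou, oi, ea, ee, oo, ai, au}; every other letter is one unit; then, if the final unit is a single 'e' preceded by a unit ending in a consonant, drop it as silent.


Word: "lesson" (6 letters)
Left-to-right scan:
  1. 'l' (letter)
  2. 'e' (letter)
  3. 's' (letter)
  4. 's' (letter)
  5. 'o' (letter)
  6. 'n' (letter)
Units from scan: 6
Sound units = 6 units


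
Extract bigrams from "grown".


Word: "grown" (length 5)
Number of bigrams = 5 - 2 + 1 = 4
  Position 0: "gr"
  Position 1: "ro"
  Position 2: "ow"
  Position 3: "wn"
Bigrams = "gr", "ro", "ow", "wn"


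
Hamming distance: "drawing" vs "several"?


Comparing character by character (same length = 7):
  Pos 0: 'd' vs 's' !=
  Pos 1: 'r' vs 'e' !=
  Pos 2: 'a' vs 'v' !=
  Pos 3: 'w' vs 'e' !=
  Pos 4: 'i' vs 'r' !=
  Pos 5: 'n' vs 'a' !=
  Pos 6: 'g' vs 'l' !=
Hamming distance = 7


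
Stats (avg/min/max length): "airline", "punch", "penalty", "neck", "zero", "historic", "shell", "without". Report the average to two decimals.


Lengths: "airline"=7, "punch"=5, "penalty"=7, "neck"=4, "zero"=4, "historic"=8, "shell"=5, "without"=7
Sum = 47, Count = 8
Average = 47/8 = 5.88
= avg=5.88, min=4, max=8


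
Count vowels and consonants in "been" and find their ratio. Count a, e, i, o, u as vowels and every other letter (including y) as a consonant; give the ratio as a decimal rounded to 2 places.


Word: "been"
Vowels (a,e,i,o,u): 2
Consonants: 2
Ratio = 2/2
= 1.00


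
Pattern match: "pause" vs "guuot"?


Pattern of "pause": [0, 1, 2, 3, 4]
Pattern of "guuot": [0, 1, 1, 2, 3]
Patterns do not match
Same pattern = No


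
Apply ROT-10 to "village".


Word: "village"
Shift: 10
Each letter → (letter + shift) mod 26:
  'v' (21) + 10 = 5 → 'f'
  'i' (8) + 10 = 18 → 's'
  'l' (11) + 10 = 21 → 'v'
  'l' (11) + 10 = 21 → 'v'
  'a' (0) + 10 = 10 → 'k'
  'g' (6) + 10 = 16 → 'q'
  'e' (4) + 10 = 14 → 'o'
Result = "fsvvkqo"


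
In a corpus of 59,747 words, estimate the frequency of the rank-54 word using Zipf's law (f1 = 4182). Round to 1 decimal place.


Zipf's law: f(r) = f(1) / r
f(1) = 4182
f(54) = 4182 / 54
= 77.4 occurrences


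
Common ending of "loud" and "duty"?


Word 1: "loud"
Word 2: "duty"
Comparing from end:
  Pos -1: 'd' != 'y' (stop)
LCS = "" (length 0)


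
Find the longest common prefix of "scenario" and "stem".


Word 1: "scenario"
Word 2: "stem"
Comparing from start:
  Pos 0: 's' == 's'
  Pos 1: 'c' != 't' (stop)
LCP = "s" (length 1)


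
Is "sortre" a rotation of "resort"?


Word: "resort", Candidate: "sortre"
Method: check if candidate is substring of word+word
"resortresort" contains "sortre"? Yes
Is rotation = Yes


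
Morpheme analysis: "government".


Word: "government"
Morphemes: govern + -ment
Each morpheme carries meaning
= 2 morphemes


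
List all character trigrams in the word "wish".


Word: "wish" (length 4)
Number of trigrams = 4 - 3 + 1 = 2
  Position 0: "wis"
  Position 1: "ish"
Trigrams = "wis", "ish"


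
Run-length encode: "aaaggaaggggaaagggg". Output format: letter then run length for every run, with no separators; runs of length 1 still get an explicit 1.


String: "aaaggaaggggaaagggg"
Scanning for consecutive runs:
  'a' x 3
  'g' x 2
  'a' x 2
  'g' x 4
  'a' x 3
  'g' x 4
RLE = "a3g2a2g4a3g4"


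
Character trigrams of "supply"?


Word: "supply" (length 6)
Number of trigrams = 6 - 3 + 1 = 4
  Position 0: "sup"
  Position 1: "upp"
  Position 2: "ppl"
  Position 3: "ply"
Trigrams = "sup", "upp", "ppl", "ply"


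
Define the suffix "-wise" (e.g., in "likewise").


Suffix: -wise
Example: likewise = like + -wise
Meaning = in the manner of


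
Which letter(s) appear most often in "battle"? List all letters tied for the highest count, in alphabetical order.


Word: "battle"
Letter counts:
  'a': 1
  'b': 1
  'e': 1
  'l': 1
  't': 2
Maximum count = 2
Most frequent = 't' (2 times each)


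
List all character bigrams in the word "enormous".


Word: "enormous" (length 8)
Number of bigrams = 8 - 2 + 1 = 7
  Position 0: "en"
  Position 1: "no"
  Position 2: "or"
  Position 3: "rm"
  Position 4: "mo"
  Position 5: "ou"
  Position 6: "us"
Bigrams = "en", "no", "or", "rm", "mo", "ou", "us"


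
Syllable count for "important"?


Word: "important"
Syllable breakdown: im | por | tant
Counting: 3 parts
= 3 syllables


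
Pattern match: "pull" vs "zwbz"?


Pattern of "pull": [0, 1, 2, 2]
Pattern of "zwbz": [0, 1, 2, 0]
Patterns do not match
Same pattern = No


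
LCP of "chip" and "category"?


Word 1: "chip"
Word 2: "category"
Comparing from start:
  Pos 0: 'c' == 'c'
  Pos 1: 'h' != 'a' (stop)
LCP = "c" (length 1)


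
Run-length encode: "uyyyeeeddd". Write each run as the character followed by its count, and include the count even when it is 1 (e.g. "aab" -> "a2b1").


String: "uyyyeeeddd"
Scanning for consecutive runs:
  'u' x 1
  'y' x 3
  'e' x 3
  'd' x 3
RLE = "u1y3e3d3"


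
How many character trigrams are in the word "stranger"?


Word: "stranger" (length 8)
Number of 3-grams = length - 3 + 1 = 8 - 3 + 1
= 6


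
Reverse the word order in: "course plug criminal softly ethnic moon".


Original: "course plug criminal softly ethnic moon"
Words (1..n): course | plug | criminal | softly | ethnic | moon
Reversed (n..1): moon | ethnic | softly | criminal | plug | course
Result = "moon ethnic softly criminal plug course"


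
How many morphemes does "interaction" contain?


Word: "interaction"
Morphemes: inter- | act | -ion
Each morpheme carries meaning
= 3 morphemes


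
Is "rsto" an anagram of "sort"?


Word 1: "sort" → sorted: orst
Word 2: "rsto" → sorted: orst
Same letters? orst == orst
Anagram = Yes


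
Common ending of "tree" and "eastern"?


Word 1: "tree"
Word 2: "eastern"
Comparing from end:
  Pos -1: 'e' != 'n' (stop)
LCS = "" (length 0)


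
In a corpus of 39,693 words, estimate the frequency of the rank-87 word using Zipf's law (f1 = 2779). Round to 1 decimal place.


Zipf's law: f(r) = f(1) / r
f(1) = 2779
f(87) = 2779 / 87
= 31.9 occurrences


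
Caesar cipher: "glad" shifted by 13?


Word: "glad"
Shift: 13
Each letter → (letter + shift) mod 26:
  'g' (6) + 13 = 19 → 't'
  'l' (11) + 13 = 24 → 'y'
  'a' (0) + 13 = 13 → 'n'
  'd' (3) + 13 = 16 → 'q'
Result = "tynq"


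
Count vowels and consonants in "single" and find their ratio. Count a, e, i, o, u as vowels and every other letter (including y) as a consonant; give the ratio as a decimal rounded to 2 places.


Word: "single"
Vowels (a,e,i,o,u): 2
Consonants: 4
Ratio = 2/4
= 0.50


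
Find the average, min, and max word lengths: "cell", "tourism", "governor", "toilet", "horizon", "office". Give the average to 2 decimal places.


Lengths: "cell"=4, "tourism"=7, "governor"=8, "toilet"=6, "horizon"=7, "office"=6
Sum = 38, Count = 6
Average = 38/6 = 6.33
= avg=6.33, min=4, max=8


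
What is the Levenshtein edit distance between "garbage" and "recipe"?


Word 1: "garbage" (length 7)
Word 2: "recipe" (length 6)
One optimal edit sequence (insert/delete/substitute each cost 1):
  1. delete 'g'  (+1)
  2. substitute 'a' -> 'r'  (+1)
  3. substitute 'r' -> 'e'  (+1)
  4. substitute 'b' -> 'c'  (+1)
  5. substitute 'a' -> 'i'  (+1)
  6. substitute 'g' -> 'p'  (+1)
  7. keep 'e'
Total edit operations: 6
Edit distance = 6


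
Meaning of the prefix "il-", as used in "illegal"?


Prefix: il-
Example: illegal (il- + legal)
Meaning = not


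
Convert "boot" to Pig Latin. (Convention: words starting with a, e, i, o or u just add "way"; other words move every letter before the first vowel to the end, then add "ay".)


Word: "boot"
Starts with consonant(s) → move to end, add 'ay'
Consonant cluster: "b"
Pig Latin = "ootbay"


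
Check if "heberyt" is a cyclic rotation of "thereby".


Word: "thereby", Candidate: "heberyt"
Method: check if candidate is substring of word+word
"therebythereby" contains "heberyt"? No
Is rotation = No


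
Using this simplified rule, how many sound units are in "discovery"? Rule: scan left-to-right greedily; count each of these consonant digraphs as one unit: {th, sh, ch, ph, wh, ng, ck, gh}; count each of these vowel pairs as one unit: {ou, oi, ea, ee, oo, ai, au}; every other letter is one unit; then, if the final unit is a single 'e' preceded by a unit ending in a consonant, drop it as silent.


Word: "discovery" (9 letters)
Left-to-right scan:
  [1] 'd' (letter)
  [2] 'i' (letter)
  [3] 's' (letter)
  [4] 'c' (letter)
  [5] 'o' (letter)
  [6] 'v' (letter)
  [7] 'e' (letter)
  [8] 'r' (letter)
  [9] 'y' (letter)
Units from scan: 9
Sound units = 9 units


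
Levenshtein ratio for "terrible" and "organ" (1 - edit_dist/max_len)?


Word 1: "terrible" (length 8)
Word 2: "organ" (length 5)
One optimal edit sequence:
  1. delete 't'  (+1)
  2. delete 'e'  (+1)
  3. substitute 'r' -> 'o'  (+1)
  4. keep 'r'
  5. delete 'i'  (+1)
  6. substitute 'b' -> 'g'  (+1)
  7. substitute 'l' -> 'a'  (+1)
  8. substitute 'e' -> 'n'  (+1)
Edit distance = 7
Max length = max(8, 5) = 8
Similarity = 1 - 7/8
= 0.1250


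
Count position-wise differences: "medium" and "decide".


Comparing character by character (same length = 6):
  Pos 0: 'm' vs 'd' !=
  Pos 1: 'e' vs 'e' =
  Pos 2: 'd' vs 'c' !=
  Pos 3: 'i' vs 'i' =
  Pos 4: 'u' vs 'd' !=
  Pos 5: 'm' vs 'e' !=
Hamming distance = 4


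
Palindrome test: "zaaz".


Word: "zaaz"
Reversed: "zaaz"
Forward == Backward? zaaz == zaaz
Palindrome = Yes


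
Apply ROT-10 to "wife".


Word: "wife"
Shift: 10
Each letter → (letter + shift) mod 26:
  'w' (22) + 10 = 6 → 'g'
  'i' (8) + 10 = 18 → 's'
  'f' (5) + 10 = 15 → 'p'
  'e' (4) + 10 = 14 → 'o'
Result = "gspo"


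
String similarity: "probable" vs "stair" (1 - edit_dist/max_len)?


Word 1: "probable" (length 8)
Word 2: "stair" (length 5)
One optimal edit sequence:
  1. delete 'p'  (+1)
  2. delete 'r'  (+1)
  3. substitute 'o' -> 's'  (+1)
  4. substitute 'b' -> 't'  (+1)
  5. keep 'a'
  6. delete 'b'  (+1)
  7. substitute 'l' -> 'i'  (+1)
  8. substitute 'e' -> 'r'  (+1)
Edit distance = 7
Max length = max(8, 5) = 8
Similarity = 1 - 7/8
= 0.1250
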